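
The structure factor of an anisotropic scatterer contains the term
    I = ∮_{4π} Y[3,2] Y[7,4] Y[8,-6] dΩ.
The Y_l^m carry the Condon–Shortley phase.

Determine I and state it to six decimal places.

m-sum 0 ✓  L=18 even ✓  4≤8≤10 ✓
Π(2lᵢ+1) = 7×15×17 = 1785
triangle coeff Δ(3,7,8) = 1/5290740
Σ_t [0,2]: t=0:+1/7257600 t=1:−1/2073600 t=2:+1/7257600 = -1/4838400
(3j)²=252/20995 [(3 7 8; 0 0 0)], sign=-1
Σ_t [0,1]: t=0:+1/479001600 t=1:−1/174182400 = -1/273715200
(3j)²=49/3876 [(3 7 8; 2 4 -6)], sign=-1
⇒ 4πI² = 21609/79781
I = (+1)√(21609/79781/(4π)) = 0.14681238

0.146812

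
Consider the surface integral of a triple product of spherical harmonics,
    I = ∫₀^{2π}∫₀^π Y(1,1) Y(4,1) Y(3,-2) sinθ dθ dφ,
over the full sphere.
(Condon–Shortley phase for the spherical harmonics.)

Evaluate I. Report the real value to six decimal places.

-0.106622

m-sum 0 ✓  L=8 even ✓  3≤3≤5 ✓
Π(2lᵢ+1) = 3×9×7 = 189
triangle coeff Δ(1,4,3) = 1/252
Σ_t [1,1]: t=1:−1/36 = -1/36
(3j)²=4/63 [(1 4 3; 0 0 0)], sign=+1
Σ_t [0,0]: t=0:+1/240 = 1/240
(3j)²=1/84 [(1 4 3; 1 1 -2)], sign=-1
⇒ 4πI² = 1/7
I = (-1)√(1/7/(4π)) = -0.10662181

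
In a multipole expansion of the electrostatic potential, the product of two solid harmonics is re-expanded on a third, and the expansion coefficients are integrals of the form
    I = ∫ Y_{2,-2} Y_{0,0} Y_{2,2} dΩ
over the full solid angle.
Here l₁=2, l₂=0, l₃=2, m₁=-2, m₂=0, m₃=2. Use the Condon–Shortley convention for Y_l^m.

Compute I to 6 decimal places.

Checks pass: Σm=0; 4 even; l₃=2∈[2,2].
(2·2+1)(2·0+1)(2·2+1) = 25
Δ: 0! 4! 0! / 5! → 1/5
sum: t=0:+1/4 = 1/4
3j²(2 0 2; 0 0 0) = Δ·Π!·Σ² = 1/5  (sign +1)
sum: t=0:+1/24 = 1/24
3j²(2 0 2; -2 0 2) = Δ·Π!·Σ² = 1/5  (sign +1)
combine: 4πI² = 25·1/5·1/5 = 1/1
take √, sign +1: I = 0.28209479

0.282095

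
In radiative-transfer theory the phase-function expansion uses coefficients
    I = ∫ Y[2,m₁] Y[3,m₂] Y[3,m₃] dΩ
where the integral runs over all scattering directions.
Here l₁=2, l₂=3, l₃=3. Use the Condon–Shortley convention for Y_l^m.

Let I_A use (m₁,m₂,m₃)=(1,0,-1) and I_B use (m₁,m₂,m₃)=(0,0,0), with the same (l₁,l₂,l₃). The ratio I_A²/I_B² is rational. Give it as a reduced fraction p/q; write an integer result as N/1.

Same 2,3,3: normalisation and zero-m 3j drop out of the ratio.
A: Δ: 2! 2! 4! / 9! → 1/3780; sum: t=0:+1/12 t=1:−1/8 = -1/24; 3j²(2 3 3; 1 0 -1) = Δ·Π!·Σ² = 1/210  (sign -1)
B: Δ: 2! 2! 4! / 9! → 1/3780; sum: t=0:+1/24 t=1:−1/4 t=2:+1/24 = -1/6; 3j²(2 3 3; 0 0 0) = Δ·Π!·Σ² = 4/105  (sign +1)
I_A²/I_B² = (1/210)/(4/105) = 1/8

1/8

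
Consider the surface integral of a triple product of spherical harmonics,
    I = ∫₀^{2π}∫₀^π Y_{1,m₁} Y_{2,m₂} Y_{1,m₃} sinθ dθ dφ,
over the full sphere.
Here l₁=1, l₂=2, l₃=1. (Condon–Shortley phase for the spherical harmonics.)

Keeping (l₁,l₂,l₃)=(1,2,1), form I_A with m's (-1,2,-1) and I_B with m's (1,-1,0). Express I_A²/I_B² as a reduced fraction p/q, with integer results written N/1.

2/1

l's match ⇒ only the (l;m) 3-j factors differ between A and B.
A: triangle coeff Δ(1,2,1) = 1/30; Σ_t [2,2]: t=2:+1/4 = 1/4; (3j)²=1/5 [(1 2 1; -1 2 -1)], sign=+1
B: triangle coeff Δ(1,2,1) = 1/30; Σ_t [0,0]: t=0:+1/2 = 1/2; (3j)²=1/10 [(1 2 1; 1 -1 0)], sign=-1
I_A²/I_B² = (1/5)/(1/10) = 2/1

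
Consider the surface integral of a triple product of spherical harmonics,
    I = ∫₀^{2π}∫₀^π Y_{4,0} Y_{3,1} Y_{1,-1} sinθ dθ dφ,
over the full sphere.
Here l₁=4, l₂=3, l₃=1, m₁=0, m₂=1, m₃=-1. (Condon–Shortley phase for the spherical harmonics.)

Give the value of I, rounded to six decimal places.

Rules hold: Σm=0, L=8 even, 1≤1≤7.
N = 9·7·3 = 189
Δ = 6!·2!·0!/9! = 1/252
Racah Σ t=3..3: t=3:−1/36 = -1/36
⇒ 3j(4 3 1; 0 0 0)² = 4/63, sgn +1
Racah Σ t=4..4: t=4:+1/96 = 1/96
⇒ 3j(4 3 1; 0 1 -1)² = 1/42, sgn +1
4πI² = N·(3j₀)²·(3jₘ)² = 2/7
I = +1·√(0.285714/4π) = 0.15078601

0.150786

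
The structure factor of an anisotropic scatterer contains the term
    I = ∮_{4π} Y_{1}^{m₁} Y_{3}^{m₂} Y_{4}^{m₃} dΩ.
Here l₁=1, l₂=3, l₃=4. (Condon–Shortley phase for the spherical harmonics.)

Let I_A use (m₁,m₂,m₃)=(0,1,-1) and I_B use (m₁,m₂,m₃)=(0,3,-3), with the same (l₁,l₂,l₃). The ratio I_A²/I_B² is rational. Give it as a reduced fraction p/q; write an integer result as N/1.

Shared (l₁,l₂,l₃)=(1,3,4): N and (l;000)² cancel in I_A²/I_B².
A: Δ = 0!·2!·6!/9! = 1/252; Racah Σ t=0..0: t=0:+1/48 = 1/48; ⇒ 3j(1 3 4; 0 1 -1)² = 5/84, sgn -1
B: Δ = 0!·2!·6!/9! = 1/252; Racah Σ t=0..0: t=0:+1/720 = 1/720; ⇒ 3j(1 3 4; 0 3 -3)² = 1/36, sgn -1
I_A²/I_B² = (5/84)/(1/36) = 15/7

15/7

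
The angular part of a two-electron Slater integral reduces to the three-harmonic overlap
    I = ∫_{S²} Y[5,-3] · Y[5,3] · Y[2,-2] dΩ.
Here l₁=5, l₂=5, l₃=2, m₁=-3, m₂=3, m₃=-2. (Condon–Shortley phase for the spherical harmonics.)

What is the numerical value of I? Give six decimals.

Σmᵢ = -2 ≠ 0, so the φ-integral vanishes; I = 0

0.000000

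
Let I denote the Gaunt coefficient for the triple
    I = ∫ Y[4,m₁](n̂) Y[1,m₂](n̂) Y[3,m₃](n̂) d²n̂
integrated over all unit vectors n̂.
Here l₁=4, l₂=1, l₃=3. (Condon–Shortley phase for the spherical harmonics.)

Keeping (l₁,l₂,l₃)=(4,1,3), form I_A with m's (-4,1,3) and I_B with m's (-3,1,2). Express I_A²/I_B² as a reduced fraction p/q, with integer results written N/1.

Same 4,1,3: normalisation and zero-m 3j drop out of the ratio.
A: Δ: 2! 6! 0! / 9! → 1/252; sum: t=2:+1/1440 = 1/1440; 3j²(4 1 3; -4 1 3) = Δ·Π!·Σ² = 1/9  (sign +1)
B: Δ: 2! 6! 0! / 9! → 1/252; sum: t=2:+1/240 = 1/240; 3j²(4 1 3; -3 1 2) = Δ·Π!·Σ² = 1/12  (sign -1)
I_A²/I_B² = (1/9)/(1/12) = 4/3

4/3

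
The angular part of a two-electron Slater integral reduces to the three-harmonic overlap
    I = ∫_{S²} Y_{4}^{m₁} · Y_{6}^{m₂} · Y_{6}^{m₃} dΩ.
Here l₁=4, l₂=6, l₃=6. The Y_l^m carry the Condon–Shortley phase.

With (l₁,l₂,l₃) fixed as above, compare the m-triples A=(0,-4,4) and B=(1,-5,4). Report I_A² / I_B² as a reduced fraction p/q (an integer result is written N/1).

512/55

Same 4,6,6: normalisation and zero-m 3j drop out of the ratio.
A: Δ: 4! 4! 8! / 17! → 1/15315300; sum: t=0:+1/829440 t=1:−1/181440 t=2:+1/645120 = -1/362880; 3j²(4 6 6; 0 -4 4) = Δ·Π!·Σ² = 256/17017  (sign -1)
B: Δ: 4! 4! 8! / 17! → 1/15315300; sum: t=0:+1/725760 t=1:−1/967680 = 1/2903040; 3j²(4 6 6; 1 -5 4) = Δ·Π!·Σ² = 5/3094  (sign +1)
I_A²/I_B² = (256/17017)/(5/3094) = 512/55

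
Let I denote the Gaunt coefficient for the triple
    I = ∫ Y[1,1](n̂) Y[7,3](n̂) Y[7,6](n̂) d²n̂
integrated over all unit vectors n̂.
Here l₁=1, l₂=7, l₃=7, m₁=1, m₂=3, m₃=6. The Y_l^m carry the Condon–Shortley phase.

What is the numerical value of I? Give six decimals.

Σmᵢ = 10 ≠ 0, so the φ-integral vanishes; I = 0

0.000000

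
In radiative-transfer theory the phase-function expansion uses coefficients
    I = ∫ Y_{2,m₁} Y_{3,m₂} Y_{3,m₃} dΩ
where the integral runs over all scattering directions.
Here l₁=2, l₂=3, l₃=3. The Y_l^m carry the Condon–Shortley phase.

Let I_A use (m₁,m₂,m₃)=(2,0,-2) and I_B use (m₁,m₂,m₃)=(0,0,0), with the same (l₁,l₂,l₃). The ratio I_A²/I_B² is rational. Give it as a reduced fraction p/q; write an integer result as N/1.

Shared (l₁,l₂,l₃)=(2,3,3): N and (l;000)² cancel in I_A²/I_B².
A: Δ = 2!·2!·4!/9! = 1/3780; Racah Σ t=0..0: t=0:+1/24 = 1/24; ⇒ 3j(2 3 3; 2 0 -2)² = 1/21, sgn -1
B: Δ = 2!·2!·4!/9! = 1/3780; Racah Σ t=0..2: t=0:+1/24 t=1:−1/4 t=2:+1/24 = -1/6; ⇒ 3j(2 3 3; 0 0 0)² = 4/105, sgn +1
I_A²/I_B² = (1/21)/(4/105) = 5/4

5/4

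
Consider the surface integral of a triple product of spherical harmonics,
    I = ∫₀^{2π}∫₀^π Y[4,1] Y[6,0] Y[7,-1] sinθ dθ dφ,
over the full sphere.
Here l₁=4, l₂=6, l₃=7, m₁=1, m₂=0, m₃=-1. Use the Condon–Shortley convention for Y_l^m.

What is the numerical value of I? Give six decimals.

0.000000

l₁+l₂+l₃=17 is odd: 3j(l;000)=0 ⇒ I=0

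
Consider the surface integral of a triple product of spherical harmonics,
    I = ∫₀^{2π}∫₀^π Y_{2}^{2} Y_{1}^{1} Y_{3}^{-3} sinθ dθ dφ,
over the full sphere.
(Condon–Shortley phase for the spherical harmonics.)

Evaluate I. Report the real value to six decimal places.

Checks pass: Σm=0; 6 even; l₃=3∈[1,3].
(2·2+1)(2·1+1)(2·3+1) = 105
Δ: 0! 4! 2! / 7! → 1/105
sum: t=0:+1/4 = 1/4
3j²(2 1 3; 0 0 0) = Δ·Π!·Σ² = 3/35  (sign -1)
sum: t=0:+1/48 = 1/48
3j²(2 1 3; 2 1 -3) = Δ·Π!·Σ² = 1/7  (sign +1)
combine: 4πI² = 105·3/35·1/7 = 9/7
take √, sign -1: I = -0.31986543

-0.319865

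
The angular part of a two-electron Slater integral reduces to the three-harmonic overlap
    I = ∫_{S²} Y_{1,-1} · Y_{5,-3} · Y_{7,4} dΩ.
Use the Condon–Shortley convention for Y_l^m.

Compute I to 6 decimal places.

0.000000

l₃=7 ∉ [4,6] — triangle fails ⇒ I = 0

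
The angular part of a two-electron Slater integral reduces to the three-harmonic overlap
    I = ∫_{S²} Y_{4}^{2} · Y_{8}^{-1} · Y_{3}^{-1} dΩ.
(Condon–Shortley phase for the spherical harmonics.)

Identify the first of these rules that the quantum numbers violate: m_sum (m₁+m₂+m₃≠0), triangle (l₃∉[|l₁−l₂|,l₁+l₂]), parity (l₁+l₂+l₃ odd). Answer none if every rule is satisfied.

m₁+m₂+m₃ = 2 − 1 − 1 = 0  ✓
triangle: |4−8|=4 ≤ l₃=3 ≤ 4+8=12  ✗
parity: l₁+l₂+l₃ = 15 is odd

triangle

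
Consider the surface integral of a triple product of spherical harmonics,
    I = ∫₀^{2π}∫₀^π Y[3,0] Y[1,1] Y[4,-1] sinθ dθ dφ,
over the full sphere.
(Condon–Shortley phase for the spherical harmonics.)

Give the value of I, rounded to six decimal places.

-0.194664

Rules hold: Σm=0, L=8 even, 2≤4≤4.
N = 7·3·9 = 189
Δ = 0!·6!·2!/9! = 1/252
Racah Σ t=0..0: t=0:+1/36 = 1/36
⇒ 3j(3 1 4; 0 0 0)² = 4/63, sgn +1
Racah Σ t=0..0: t=0:+1/72 = 1/72
⇒ 3j(3 1 4; 0 1 -1)² = 5/126, sgn -1
4πI² = N·(3j₀)²·(3jₘ)² = 10/21
I = -1·√(0.47619/4π) = -0.19466390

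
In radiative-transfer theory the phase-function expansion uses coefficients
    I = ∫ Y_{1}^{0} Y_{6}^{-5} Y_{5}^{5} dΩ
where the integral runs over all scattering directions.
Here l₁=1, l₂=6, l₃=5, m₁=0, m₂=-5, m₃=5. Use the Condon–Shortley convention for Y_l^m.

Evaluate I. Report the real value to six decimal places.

m-sum 0 ✓  L=12 even ✓  5≤5≤7 ✓
Π(2lᵢ+1) = 3×13×11 = 429
triangle coeff Δ(1,6,5) = 1/858
Σ_t [1,1]: t=1:−1/14400 = -1/14400
(3j)²=6/143 [(1 6 5; 0 0 0)], sign=+1
Σ_t [1,1]: t=1:−1/3628800 = -1/3628800
(3j)²=1/78 [(1 6 5; 0 -5 5)], sign=-1
⇒ 4πI² = 3/13
I = (-1)√(3/13/(4π)) = -0.13551395

-0.135514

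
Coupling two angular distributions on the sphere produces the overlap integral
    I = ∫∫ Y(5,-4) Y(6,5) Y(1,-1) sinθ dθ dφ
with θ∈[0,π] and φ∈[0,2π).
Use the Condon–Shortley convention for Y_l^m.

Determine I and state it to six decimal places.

-0.303018

Rules hold: Σm=0, L=12 even, 1≤1≤11.
N = 11·13·3 = 429
Δ = 10!·0!·2!/13! = 1/858
Racah Σ t=5..5: t=5:−1/14400 = -1/14400
⇒ 3j(5 6 1; 0 0 0)² = 6/143, sgn +1
Racah Σ t=9..9: t=9:−1/725760 = -1/725760
⇒ 3j(5 6 1; -4 5 -1)² = 5/78, sgn -1
4πI² = N·(3j₀)²·(3jₘ)² = 15/13
I = -1·√(1.15385/4π) = -0.30301841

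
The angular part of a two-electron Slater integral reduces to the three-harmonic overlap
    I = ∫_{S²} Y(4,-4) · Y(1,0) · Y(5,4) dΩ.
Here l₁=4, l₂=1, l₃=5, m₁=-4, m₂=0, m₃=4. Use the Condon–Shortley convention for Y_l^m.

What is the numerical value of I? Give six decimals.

0.147319

Rules hold: Σm=0, L=10 even, 3≤5≤5.
N = 9·3·11 = 297
Δ = 0!·8!·2!/11! = 1/495
Racah Σ t=0..0: t=0:+1/576 = 1/576
⇒ 3j(4 1 5; 0 0 0)² = 5/99, sgn -1
Racah Σ t=0..0: t=0:+1/40320 = 1/40320
⇒ 3j(4 1 5; -4 0 4)² = 1/55, sgn -1
4πI² = N·(3j₀)²·(3jₘ)² = 3/11
I = +1·√(0.272727/4π) = 0.14731920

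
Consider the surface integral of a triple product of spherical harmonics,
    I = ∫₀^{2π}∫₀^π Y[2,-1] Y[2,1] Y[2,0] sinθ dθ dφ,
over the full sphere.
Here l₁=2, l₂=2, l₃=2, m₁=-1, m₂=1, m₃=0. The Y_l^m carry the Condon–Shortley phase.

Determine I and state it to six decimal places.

-0.090112

Rules hold: Σm=0, L=6 even, 0≤2≤4.
N = 5·5·5 = 125
Δ = 2!·2!·2!/7! = 1/630
Racah Σ t=0..2: t=0:+1/8 t=1:−1/1 t=2:+1/8 = -3/4
⇒ 3j(2 2 2; 0 0 0)² = 2/35, sgn -1
Racah Σ t=1..2: t=1:−1/4 t=2:+1/2 = 1/4
⇒ 3j(2 2 2; -1 1 0)² = 1/70, sgn +1
4πI² = N·(3j₀)²·(3jₘ)² = 5/49
I = -1·√(0.102041/4π) = -0.09011188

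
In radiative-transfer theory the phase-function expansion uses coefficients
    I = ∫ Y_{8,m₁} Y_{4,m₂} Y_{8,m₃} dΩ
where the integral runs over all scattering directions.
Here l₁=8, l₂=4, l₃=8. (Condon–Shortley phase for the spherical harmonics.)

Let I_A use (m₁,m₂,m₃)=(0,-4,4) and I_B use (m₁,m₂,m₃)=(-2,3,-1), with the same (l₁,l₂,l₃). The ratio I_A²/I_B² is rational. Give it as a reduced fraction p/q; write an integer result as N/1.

55/2

Same 8,4,8: normalisation and zero-m 3j drop out of the ratio.
A: Δ: 4! 12! 4! / 21! → 1/185175900; sum: t=0:+1/557383680 = 1/557383680; 3j²(8 4 8; 0 -4 4) = Δ·Π!·Σ² = 55/4199  (sign +1)
B: Δ: 4! 12! 4! / 21! → 1/185175900; sum: t=3:−1/87091200 t=4:+1/74649600 = 1/522547200; 3j²(8 4 8; -2 3 -1) = Δ·Π!·Σ² = 2/4199  (sign -1)
I_A²/I_B² = (55/4199)/(2/4199) = 55/2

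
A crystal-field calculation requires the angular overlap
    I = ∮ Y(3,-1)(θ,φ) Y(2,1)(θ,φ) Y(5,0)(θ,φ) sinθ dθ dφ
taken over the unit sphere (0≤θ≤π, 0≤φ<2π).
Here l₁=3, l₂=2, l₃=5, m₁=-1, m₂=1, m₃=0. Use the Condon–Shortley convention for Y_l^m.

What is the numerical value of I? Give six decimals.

0.169433

Checks pass: Σm=0; 10 even; l₃=5∈[1,5].
(2·3+1)(2·2+1)(2·5+1) = 385
Δ: 0! 6! 4! / 11! → 1/2310
sum: t=0:+1/144 = 1/144
3j²(3 2 5; 0 0 0) = Δ·Π!·Σ² = 10/231  (sign -1)
sum: t=0:+1/288 = 1/288
3j²(3 2 5; -1 1 0) = Δ·Π!·Σ² = 5/231  (sign -1)
combine: 4πI² = 385·10/231·5/231 = 250/693
take √, sign +1: I = 0.16943318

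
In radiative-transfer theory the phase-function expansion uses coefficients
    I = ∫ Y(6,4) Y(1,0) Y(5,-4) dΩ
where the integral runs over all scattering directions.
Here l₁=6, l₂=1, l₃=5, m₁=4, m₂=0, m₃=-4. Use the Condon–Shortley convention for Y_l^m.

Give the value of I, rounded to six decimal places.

0.182727

m-sum 0 ✓  L=12 even ✓  5≤5≤7 ✓
Π(2lᵢ+1) = 13×3×11 = 429
triangle coeff Δ(6,1,5) = 1/858
Σ_t [1,1]: t=1:−1/14400 = -1/14400
(3j)²=6/143 [(6 1 5; 0 0 0)], sign=+1
Σ_t [1,1]: t=1:−1/362880 = -1/362880
(3j)²=10/429 [(6 1 5; 4 0 -4)], sign=+1
⇒ 4πI² = 60/143
I = (+1)√(60/143/(4π)) = 0.18272698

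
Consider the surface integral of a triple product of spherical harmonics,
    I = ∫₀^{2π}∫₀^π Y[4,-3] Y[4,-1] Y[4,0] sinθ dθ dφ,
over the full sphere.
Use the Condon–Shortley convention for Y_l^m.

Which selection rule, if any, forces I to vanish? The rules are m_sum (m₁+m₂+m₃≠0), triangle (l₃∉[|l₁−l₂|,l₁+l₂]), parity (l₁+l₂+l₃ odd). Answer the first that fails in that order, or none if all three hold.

Σmᵢ = -4  ✗
l₃∈[|l₁−l₂|,l₁+l₂]=[0,8], have l₃=4
Σlᵢ = 12 ⇒ even

m_sum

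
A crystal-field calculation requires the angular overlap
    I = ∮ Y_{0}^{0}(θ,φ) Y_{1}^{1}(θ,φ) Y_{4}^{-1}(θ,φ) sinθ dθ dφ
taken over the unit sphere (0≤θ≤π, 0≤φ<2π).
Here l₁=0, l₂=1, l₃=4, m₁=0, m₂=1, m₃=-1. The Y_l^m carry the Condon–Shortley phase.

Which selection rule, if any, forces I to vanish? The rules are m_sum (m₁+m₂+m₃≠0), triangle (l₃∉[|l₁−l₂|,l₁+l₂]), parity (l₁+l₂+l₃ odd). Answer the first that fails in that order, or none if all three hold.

triangle

azimuthal sum: 0 + 1 − 1 = 0  ✓
1 ≤ 4 ≤ 1 (triangle on l)  ✗
L = 0 + 1 + 4 = 5 (odd)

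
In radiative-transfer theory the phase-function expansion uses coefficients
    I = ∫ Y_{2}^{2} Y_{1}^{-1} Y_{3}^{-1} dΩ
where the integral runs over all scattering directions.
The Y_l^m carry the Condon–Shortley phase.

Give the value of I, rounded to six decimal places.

-0.082589

Checks pass: Σm=0; 6 even; l₃=3∈[1,3].
(2·2+1)(2·1+1)(2·3+1) = 105
Δ: 0! 4! 2! / 7! → 1/105
sum: t=0:+1/4 = 1/4
3j²(2 1 3; 0 0 0) = Δ·Π!·Σ² = 3/35  (sign -1)
sum: t=0:+1/48 = 1/48
3j²(2 1 3; 2 -1 -1) = Δ·Π!·Σ² = 1/105  (sign +1)
combine: 4πI² = 105·3/35·1/105 = 3/35
take √, sign -1: I = -0.08258890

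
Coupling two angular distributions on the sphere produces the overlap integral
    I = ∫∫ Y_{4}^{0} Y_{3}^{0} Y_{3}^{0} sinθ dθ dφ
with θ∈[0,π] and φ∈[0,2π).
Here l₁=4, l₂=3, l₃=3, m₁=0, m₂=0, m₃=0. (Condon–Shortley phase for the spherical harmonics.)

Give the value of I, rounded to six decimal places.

0.153870

Rules hold: Σm=0, L=10 even, 1≤3≤7.
N = 9·7·7 = 441
Δ = 4!·4!·2!/11! = 1/34650
Racah Σ t=1..3: t=1:−1/72 t=2:+1/16 t=3:−1/72 = 5/144
⇒ 3j(4 3 3; 0 0 0)² = 2/77, sgn -1
(m-triple is (0,0,0) — same symbol as above.)
4πI² = N·(3j₀)²·(3jₘ)² = 36/121
I = +1·√(0.297521/4π) = 0.15386989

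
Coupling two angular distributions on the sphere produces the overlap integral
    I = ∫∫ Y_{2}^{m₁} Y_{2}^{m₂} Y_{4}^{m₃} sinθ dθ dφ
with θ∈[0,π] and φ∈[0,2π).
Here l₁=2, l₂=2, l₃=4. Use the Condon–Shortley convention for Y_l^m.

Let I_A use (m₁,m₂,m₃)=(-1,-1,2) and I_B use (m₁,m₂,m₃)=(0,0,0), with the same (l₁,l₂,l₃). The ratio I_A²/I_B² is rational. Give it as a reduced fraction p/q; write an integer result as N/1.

10/9

Same 2,2,4: normalisation and zero-m 3j drop out of the ratio.
A: Δ: 0! 4! 4! / 9! → 1/630; sum: t=0:+1/36 = 1/36; 3j²(2 2 4; -1 -1 2) = Δ·Π!·Σ² = 4/63  (sign +1)
B: Δ: 0! 4! 4! / 9! → 1/630; sum: t=0:+1/16 = 1/16; 3j²(2 2 4; 0 0 0) = Δ·Π!·Σ² = 2/35  (sign +1)
I_A²/I_B² = (4/63)/(2/35) = 10/9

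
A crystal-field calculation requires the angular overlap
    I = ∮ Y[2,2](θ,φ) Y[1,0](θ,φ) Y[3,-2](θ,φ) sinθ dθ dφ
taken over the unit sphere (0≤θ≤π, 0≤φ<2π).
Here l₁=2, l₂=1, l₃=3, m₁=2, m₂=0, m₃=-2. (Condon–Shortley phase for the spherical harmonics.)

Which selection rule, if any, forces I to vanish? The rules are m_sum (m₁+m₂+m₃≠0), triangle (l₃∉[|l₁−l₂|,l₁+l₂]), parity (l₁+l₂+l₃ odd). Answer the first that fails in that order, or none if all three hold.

none

m₁+m₂+m₃ = 2 + 0 − 2 = 0  ✓
triangle: |2−1|=1 ≤ l₃=3 ≤ 2+1=3  ✓
parity: l₁+l₂+l₃ = 6 is even  ✓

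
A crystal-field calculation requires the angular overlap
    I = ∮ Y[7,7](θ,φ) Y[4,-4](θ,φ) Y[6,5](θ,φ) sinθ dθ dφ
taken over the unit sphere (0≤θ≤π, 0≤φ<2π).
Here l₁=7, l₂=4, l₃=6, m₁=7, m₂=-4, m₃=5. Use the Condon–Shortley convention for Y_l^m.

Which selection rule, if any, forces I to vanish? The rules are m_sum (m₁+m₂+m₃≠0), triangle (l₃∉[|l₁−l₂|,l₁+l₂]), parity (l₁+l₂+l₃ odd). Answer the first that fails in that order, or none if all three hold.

m_sum

m₁+m₂+m₃ = 7 − 4 + 5 = 8  ✗
triangle: |7−4|=3 ≤ l₃=6 ≤ 7+4=11
parity: l₁+l₂+l₃ = 17 is odd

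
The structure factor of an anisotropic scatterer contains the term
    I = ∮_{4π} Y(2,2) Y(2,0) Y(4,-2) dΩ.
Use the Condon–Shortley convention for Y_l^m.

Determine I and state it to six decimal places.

0.156078

Checks pass: Σm=0; 8 even; l₃=4∈[0,4].
(2·2+1)(2·2+1)(2·4+1) = 225
Δ: 0! 4! 4! / 9! → 1/630
sum: t=0:+1/16 = 1/16
3j²(2 2 4; 0 0 0) = Δ·Π!·Σ² = 2/35  (sign +1)
sum: t=0:+1/96 = 1/96
3j²(2 2 4; 2 0 -2) = Δ·Π!·Σ² = 1/42  (sign +1)
combine: 4πI² = 225·2/35·1/42 = 15/49
take √, sign +1: I = 0.15607835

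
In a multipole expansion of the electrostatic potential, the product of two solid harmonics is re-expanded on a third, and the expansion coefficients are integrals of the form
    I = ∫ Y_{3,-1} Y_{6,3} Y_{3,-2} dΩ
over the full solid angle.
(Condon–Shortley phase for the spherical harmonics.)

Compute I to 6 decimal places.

-0.230476

Checks pass: Σm=0; 12 even; l₃=3∈[3,9].
(2·3+1)(2·6+1)(2·3+1) = 637
Δ: 6! 0! 6! / 13! → 1/12012
sum: t=3:−1/1296 = -1/1296
3j²(3 6 3; 0 0 0) = Δ·Π!·Σ² = 100/3003  (sign +1)
sum: t=4:+1/5760 = 1/5760
3j²(3 6 3; -1 3 -2) = Δ·Π!·Σ² = 9/286  (sign -1)
combine: 4πI² = 637·100/3003·9/286 = 1050/1573
take √, sign -1: I = -0.23047581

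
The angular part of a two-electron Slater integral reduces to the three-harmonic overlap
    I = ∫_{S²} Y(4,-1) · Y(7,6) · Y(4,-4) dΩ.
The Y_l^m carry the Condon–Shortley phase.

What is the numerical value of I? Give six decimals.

m-sum = -1 + 6 − 4 = 1 ≠ 0 ⇒ I = 0

0.000000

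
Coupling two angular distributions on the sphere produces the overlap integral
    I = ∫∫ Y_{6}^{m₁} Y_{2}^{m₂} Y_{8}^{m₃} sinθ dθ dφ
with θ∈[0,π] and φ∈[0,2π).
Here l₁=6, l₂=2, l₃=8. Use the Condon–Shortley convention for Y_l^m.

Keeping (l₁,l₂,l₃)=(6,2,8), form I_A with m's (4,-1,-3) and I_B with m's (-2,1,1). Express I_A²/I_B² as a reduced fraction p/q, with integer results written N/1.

22/63

Shared (l₁,l₂,l₃)=(6,2,8): N and (l;000)² cancel in I_A²/I_B².
A: Δ = 0!·12!·4!/17! = 1/30940; Racah Σ t=0..0: t=0:+1/43545600 = 1/43545600; ⇒ 3j(6 2 8; 4 -1 -3)² = 11/3094, sgn -1
B: Δ = 0!·12!·4!/17! = 1/30940; Racah Σ t=0..0: t=0:+1/5806080 = 1/5806080; ⇒ 3j(6 2 8; -2 1 1)² = 9/884, sgn -1
I_A²/I_B² = (11/3094)/(9/884) = 22/63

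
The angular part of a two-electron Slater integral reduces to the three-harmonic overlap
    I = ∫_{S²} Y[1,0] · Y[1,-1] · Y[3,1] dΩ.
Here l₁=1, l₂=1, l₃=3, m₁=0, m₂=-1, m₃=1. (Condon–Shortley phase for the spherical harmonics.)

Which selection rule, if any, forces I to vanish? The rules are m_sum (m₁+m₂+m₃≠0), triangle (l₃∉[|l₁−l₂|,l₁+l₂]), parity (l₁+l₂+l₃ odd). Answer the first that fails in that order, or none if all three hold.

azimuthal sum: 0 − 1 + 1 = 0  ✓
0 ≤ 3 ≤ 2 (triangle on l)  ✗
L = 1 + 1 + 3 = 5 (odd)

triangle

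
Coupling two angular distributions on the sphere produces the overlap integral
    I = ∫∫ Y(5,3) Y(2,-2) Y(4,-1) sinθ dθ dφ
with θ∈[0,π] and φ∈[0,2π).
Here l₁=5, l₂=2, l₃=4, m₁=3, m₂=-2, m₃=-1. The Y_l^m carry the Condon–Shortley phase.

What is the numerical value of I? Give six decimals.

0.000000

l₁+l₂+l₃=11 is odd: 3j(l;000)=0 ⇒ I=0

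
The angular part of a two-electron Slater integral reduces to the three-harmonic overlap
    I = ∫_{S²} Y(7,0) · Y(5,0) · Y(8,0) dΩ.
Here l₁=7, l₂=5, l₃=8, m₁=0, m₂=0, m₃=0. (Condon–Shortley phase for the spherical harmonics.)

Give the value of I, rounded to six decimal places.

0.116446

m-sum 0 ✓  L=20 even ✓  2≤8≤12 ✓
Π(2lᵢ+1) = 15×11×17 = 2805
triangle coeff Δ(7,5,8) = 1/814773960
Σ_t [0,4]: t=0:+1/87091200 t=1:−1/4976640 t=2:+1/2073600 t=3:−1/4976640 t=4:+1/87091200 = 1/9676800
(3j)²=360/46189 [(7 5 8; 0 0 0)], sign=+1
(m-triple is (0,0,0) — same symbol as above.)
⇒ 4πI² = 1944000/11408683
I = (+1)√(1944000/11408683/(4π)) = 0.11644623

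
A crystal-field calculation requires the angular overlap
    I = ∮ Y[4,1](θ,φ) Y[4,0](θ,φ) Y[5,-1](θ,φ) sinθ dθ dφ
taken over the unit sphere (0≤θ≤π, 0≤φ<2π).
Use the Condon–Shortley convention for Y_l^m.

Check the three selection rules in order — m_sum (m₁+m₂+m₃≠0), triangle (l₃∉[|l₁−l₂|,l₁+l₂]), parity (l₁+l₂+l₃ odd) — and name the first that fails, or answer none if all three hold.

parity

Σmᵢ = 0  ✓
l₃∈[|l₁−l₂|,l₁+l₂]=[0,8], have l₃=5  ✓
Σlᵢ = 13 ⇒ odd  ✗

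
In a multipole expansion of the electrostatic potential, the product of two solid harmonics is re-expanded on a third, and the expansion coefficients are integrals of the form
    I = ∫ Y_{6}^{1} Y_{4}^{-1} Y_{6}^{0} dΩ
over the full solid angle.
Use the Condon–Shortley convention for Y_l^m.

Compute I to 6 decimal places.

-0.043721

m-sum 0 ✓  L=16 even ✓  2≤6≤10 ✓
Π(2lᵢ+1) = 13×9×13 = 1521
triangle coeff Δ(6,4,6) = 1/15315300
Σ_t [0,4]: t=0:+1/829440 t=1:−1/25920 t=2:+1/9216 t=3:−1/25920 t=4:+1/829440 = 7/207360
(3j)²=28/2431 [(6 4 6; 0 0 0)], sign=+1
Σ_t [0,3]: t=0:+1/103680 t=1:−1/13824 t=2:+1/17280 t=3:−1/207360 = -1/103680
(3j)²=10/7293 [(6 4 6; 1 -1 0)], sign=-1
⇒ 4πI² = 840/34969
I = (-1)√(840/34969/(4π)) = -0.04372130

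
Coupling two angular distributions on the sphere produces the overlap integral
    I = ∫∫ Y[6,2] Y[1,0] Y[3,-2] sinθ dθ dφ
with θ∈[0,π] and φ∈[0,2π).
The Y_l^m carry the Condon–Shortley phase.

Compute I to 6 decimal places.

0.000000

|6−1|≤3≤6+1 violated ⇒ I = 0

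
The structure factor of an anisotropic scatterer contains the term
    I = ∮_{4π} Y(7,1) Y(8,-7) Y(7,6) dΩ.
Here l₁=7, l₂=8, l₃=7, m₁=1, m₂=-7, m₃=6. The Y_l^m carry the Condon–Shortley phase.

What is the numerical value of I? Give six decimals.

Checks pass: Σm=0; 22 even; l₃=7∈[1,15].
(2·7+1)(2·8+1)(2·7+1) = 3825
Δ: 8! 6! 8! / 23! → 1/22086194130
sum: t=1:−1/18289152000 t=2:+1/248832000 t=3:−1/24883200 t=4:+1/11943936 t=5:−1/24883200 t=6:+1/248832000 t=7:−1/18289152000 = 11/975421440
3j²(7 8 7; 0 0 0) = Δ·Π!·Σ² = 1750/289731  (sign -1)
sum: t=0:+1/146313216000 t=1:−1/24385536000 = -1/29262643200
3j²(7 8 7; 1 -7 6) = Δ·Π!·Σ² = 650/52003  (sign +1)
combine: 4πI² = 3825·1750/289731·650/52003 = 937500/3246473
take √, sign -1: I = -0.15159149

-0.151591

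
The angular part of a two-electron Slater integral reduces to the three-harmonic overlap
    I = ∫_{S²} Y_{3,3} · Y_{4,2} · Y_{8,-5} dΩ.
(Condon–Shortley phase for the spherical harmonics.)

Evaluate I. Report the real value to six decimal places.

triangle: need 1≤l₃≤7, have 8; I=0

0.000000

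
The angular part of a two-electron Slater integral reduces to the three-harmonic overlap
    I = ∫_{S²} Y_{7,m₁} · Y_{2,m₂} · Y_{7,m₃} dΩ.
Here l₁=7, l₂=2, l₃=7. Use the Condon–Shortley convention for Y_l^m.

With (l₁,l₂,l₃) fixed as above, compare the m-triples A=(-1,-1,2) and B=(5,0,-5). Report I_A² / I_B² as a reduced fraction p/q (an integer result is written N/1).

Shared (l₁,l₂,l₃)=(7,2,7): N and (l;000)² cancel in I_A²/I_B².
A: Δ = 2!·12!·2!/17! = 1/185640; Racah Σ t=0..1: t=0:+1/1935360 t=1:−1/1209600 = -1/3225600; ⇒ 3j(7 2 7; -1 -1 2)² = 243/61880, sgn +1
B: Δ = 2!·12!·2!/17! = 1/185640; Racah Σ t=0..2: t=0:+1/29030400 t=1:−1/39916800 t=2:+1/1916006400 = 19/1916006400; ⇒ 3j(7 2 7; 5 0 -5)² = 361/185640, sgn +1
I_A²/I_B² = (243/61880)/(361/185640) = 729/361

729/361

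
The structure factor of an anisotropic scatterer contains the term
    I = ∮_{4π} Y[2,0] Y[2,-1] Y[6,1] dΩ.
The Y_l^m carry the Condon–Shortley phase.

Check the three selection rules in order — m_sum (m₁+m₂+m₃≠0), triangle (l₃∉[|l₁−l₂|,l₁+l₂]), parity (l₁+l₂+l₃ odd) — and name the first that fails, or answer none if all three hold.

azimuthal sum: 0 − 1 + 1 = 0  ✓
0 ≤ 6 ≤ 4 (triangle on l)  ✗
L = 2 + 2 + 6 = 10 (even)

triangle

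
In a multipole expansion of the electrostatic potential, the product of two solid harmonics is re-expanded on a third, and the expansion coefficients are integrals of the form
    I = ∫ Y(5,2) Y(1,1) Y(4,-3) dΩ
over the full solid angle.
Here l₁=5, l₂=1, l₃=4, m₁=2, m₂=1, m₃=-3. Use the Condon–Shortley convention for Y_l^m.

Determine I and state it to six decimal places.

0.085055

m-sum 0 ✓  L=10 even ✓  4≤4≤6 ✓
Π(2lᵢ+1) = 11×3×9 = 297
triangle coeff Δ(5,1,4) = 1/495
Σ_t [1,1]: t=1:−1/576 = -1/576
(3j)²=5/99 [(5 1 4; 0 0 0)], sign=-1
Σ_t [2,2]: t=2:+1/10080 = 1/10080
(3j)²=1/165 [(5 1 4; 2 1 -3)], sign=-1
⇒ 4πI² = 1/11
I = (+1)√(1/11/(4π)) = 0.08505478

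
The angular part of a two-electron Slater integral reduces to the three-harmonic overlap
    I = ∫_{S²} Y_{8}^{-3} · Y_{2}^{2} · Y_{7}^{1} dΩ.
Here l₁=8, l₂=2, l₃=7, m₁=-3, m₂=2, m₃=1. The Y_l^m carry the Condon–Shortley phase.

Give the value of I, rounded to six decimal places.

0.000000

L=17 odd ⇒ parity kills the (l;000) factor ⇒ I = 0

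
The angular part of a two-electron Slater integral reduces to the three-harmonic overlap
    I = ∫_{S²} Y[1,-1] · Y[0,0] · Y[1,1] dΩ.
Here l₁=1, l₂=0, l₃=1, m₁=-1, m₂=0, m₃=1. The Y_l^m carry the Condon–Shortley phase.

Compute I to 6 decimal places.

-0.282095

Rules hold: Σm=0, L=2 even, 1≤1≤1.
N = 3·1·3 = 9
Δ = 0!·2!·0!/3! = 1/3
Racah Σ t=0..0: t=0:+1/1 = 1/1
⇒ 3j(1 0 1; 0 0 0)² = 1/3, sgn -1
Racah Σ t=0..0: t=0:+1/2 = 1/2
⇒ 3j(1 0 1; -1 0 1)² = 1/3, sgn +1
4πI² = N·(3j₀)²·(3jₘ)² = 1/1
I = -1·√(1/4π) = -0.28209479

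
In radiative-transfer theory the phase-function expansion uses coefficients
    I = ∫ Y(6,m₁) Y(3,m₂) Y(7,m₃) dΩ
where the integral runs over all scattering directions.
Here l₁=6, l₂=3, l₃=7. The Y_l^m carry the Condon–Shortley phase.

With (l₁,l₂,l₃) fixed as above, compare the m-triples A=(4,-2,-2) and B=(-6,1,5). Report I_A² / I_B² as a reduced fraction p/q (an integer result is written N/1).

Shared (l₁,l₂,l₃)=(6,3,7): N and (l;000)² cancel in I_A²/I_B².
A: Δ = 2!·10!·4!/17! = 1/2042040; Racah Σ t=0..1: t=0:+1/967680 t=1:−1/8709120 = 1/1088640; ⇒ 3j(6 3 7; 4 -2 -2)² = 800/51051, sgn -1
B: Δ = 2!·10!·4!/17! = 1/2042040; Racah Σ t=2..2: t=2:+1/29030400 = 1/29030400; ⇒ 3j(6 3 7; -6 1 5)² = 99/7735, sgn +1
I_A²/I_B² = (800/51051)/(99/7735) = 4000/3267

4000/3267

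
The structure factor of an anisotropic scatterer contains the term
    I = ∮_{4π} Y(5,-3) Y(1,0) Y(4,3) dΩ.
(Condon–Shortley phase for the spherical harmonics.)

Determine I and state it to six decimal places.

Rules hold: Σm=0, L=10 even, 4≤4≤6.
N = 11·3·9 = 297
Δ = 2!·8!·0!/11! = 1/495
Racah Σ t=1..1: t=1:−1/576 = -1/576
⇒ 3j(5 1 4; 0 0 0)² = 5/99, sgn -1
Racah Σ t=1..1: t=1:−1/5040 = -1/5040
⇒ 3j(5 1 4; -3 0 3)² = 16/495, sgn +1
4πI² = N·(3j₀)²·(3jₘ)² = 16/33
I = -1·√(0.484848/4π) = -0.19642560

-0.196426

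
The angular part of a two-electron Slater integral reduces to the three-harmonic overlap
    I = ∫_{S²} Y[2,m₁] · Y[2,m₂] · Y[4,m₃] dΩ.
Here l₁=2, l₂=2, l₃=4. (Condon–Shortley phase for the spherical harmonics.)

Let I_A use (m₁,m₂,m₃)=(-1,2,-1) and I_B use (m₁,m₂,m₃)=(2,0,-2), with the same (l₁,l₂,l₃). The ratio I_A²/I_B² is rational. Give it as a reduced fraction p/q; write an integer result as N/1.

l's match ⇒ only the (l;m) 3-j factors differ between A and B.
A: triangle coeff Δ(2,2,4) = 1/630; Σ_t [0,0]: t=0:+1/144 = 1/144; (3j)²=1/126 [(2 2 4; -1 2 -1)], sign=-1
B: triangle coeff Δ(2,2,4) = 1/630; Σ_t [0,0]: t=0:+1/96 = 1/96; (3j)²=1/42 [(2 2 4; 2 0 -2)], sign=+1
I_A²/I_B² = (1/126)/(1/42) = 1/3

1/3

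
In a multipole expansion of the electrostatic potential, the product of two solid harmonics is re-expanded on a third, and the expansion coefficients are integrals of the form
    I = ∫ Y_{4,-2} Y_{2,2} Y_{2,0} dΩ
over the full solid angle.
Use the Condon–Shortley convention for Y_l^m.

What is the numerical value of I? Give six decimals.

Rules hold: Σm=0, L=8 even, 2≤2≤6.
N = 9·5·5 = 225
Δ = 4!·4!·0!/9! = 1/630
Racah Σ t=2..2: t=2:+1/16 = 1/16
⇒ 3j(4 2 2; 0 0 0)² = 2/35, sgn +1
Racah Σ t=4..4: t=4:+1/96 = 1/96
⇒ 3j(4 2 2; -2 2 0)² = 1/42, sgn +1
4πI² = N·(3j₀)²·(3jₘ)² = 15/49
I = +1·√(0.306122/4π) = 0.15607835

0.156078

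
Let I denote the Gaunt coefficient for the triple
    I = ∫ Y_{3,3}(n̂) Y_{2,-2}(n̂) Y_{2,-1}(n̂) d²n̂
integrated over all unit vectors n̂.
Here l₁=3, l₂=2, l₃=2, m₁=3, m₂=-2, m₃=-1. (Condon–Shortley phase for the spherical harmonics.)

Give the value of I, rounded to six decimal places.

0.000000

l₁+l₂+l₃=7 is odd: 3j(l;000)=0 ⇒ I=0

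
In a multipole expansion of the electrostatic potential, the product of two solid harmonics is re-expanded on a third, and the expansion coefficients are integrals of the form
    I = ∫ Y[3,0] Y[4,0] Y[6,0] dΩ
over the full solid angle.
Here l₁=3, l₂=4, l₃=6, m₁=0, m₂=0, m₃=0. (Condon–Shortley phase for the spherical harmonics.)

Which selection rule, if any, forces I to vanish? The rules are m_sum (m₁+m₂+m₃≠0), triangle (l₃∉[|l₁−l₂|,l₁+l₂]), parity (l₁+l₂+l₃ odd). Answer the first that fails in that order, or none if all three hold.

parity

Σmᵢ = 0  ✓
l₃∈[|l₁−l₂|,l₁+l₂]=[1,7], have l₃=6  ✓
Σlᵢ = 13 ⇒ odd  ✗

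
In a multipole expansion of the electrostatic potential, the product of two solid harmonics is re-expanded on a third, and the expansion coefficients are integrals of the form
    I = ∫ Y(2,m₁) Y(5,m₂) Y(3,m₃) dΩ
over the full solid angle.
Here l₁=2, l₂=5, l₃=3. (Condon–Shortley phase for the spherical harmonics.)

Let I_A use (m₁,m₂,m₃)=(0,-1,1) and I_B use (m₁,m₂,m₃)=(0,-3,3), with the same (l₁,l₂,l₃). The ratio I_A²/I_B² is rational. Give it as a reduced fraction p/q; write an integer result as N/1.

Same 2,5,3: normalisation and zero-m 3j drop out of the ratio.
A: Δ: 4! 0! 6! / 11! → 1/2310; sum: t=2:+1/192 = 1/192; 3j²(2 5 3; 0 -1 1) = Δ·Π!·Σ² = 3/77  (sign +1)
B: Δ: 4! 0! 6! / 11! → 1/2310; sum: t=2:+1/2880 = 1/2880; 3j²(2 5 3; 0 -3 3) = Δ·Π!·Σ² = 2/165  (sign +1)
I_A²/I_B² = (3/77)/(2/165) = 45/14

45/14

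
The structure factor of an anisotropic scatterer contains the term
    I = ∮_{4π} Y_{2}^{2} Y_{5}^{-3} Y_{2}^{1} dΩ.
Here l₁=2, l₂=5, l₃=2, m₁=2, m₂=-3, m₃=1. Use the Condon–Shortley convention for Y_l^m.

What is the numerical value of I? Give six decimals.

0.000000

l₃=2 ∉ [3,7] — triangle fails ⇒ I = 0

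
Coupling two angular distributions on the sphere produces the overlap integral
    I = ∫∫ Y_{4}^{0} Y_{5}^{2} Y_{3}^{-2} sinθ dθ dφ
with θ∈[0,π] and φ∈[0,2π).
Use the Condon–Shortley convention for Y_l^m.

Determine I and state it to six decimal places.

-0.065427

Checks pass: Σm=0; 12 even; l₃=3∈[1,9].
(2·4+1)(2·5+1)(2·3+1) = 693
Δ: 6! 2! 4! / 13! → 1/180180
sum: t=2:+1/576 t=3:−1/144 t=4:+1/576 = -1/288
3j²(4 5 3; 0 0 0) = Δ·Π!·Σ² = 20/1001  (sign +1)
sum: t=3:−1/864 t=4:+1/576 = 1/1728
3j²(4 5 3; 0 2 -2) = Δ·Π!·Σ² = 5/1287  (sign -1)
combine: 4πI² = 693·20/1001·5/1287 = 100/1859
take √, sign -1: I = -0.06542675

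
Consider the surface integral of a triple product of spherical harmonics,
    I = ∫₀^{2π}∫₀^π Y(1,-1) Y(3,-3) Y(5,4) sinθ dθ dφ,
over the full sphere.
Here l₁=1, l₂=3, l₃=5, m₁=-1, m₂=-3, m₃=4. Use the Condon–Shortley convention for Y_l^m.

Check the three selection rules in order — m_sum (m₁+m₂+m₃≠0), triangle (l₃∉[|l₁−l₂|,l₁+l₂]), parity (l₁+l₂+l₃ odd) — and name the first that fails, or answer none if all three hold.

triangle

Σmᵢ = 0  ✓
l₃∈[|l₁−l₂|,l₁+l₂]=[2,4], have l₃=5  ✗
Σlᵢ = 9 ⇒ odd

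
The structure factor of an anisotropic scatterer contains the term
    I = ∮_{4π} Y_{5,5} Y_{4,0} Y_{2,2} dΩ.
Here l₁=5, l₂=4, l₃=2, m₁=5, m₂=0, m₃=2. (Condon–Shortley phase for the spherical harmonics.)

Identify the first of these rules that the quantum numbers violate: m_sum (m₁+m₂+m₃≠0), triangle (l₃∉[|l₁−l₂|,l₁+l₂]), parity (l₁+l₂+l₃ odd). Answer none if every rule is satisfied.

m_sum

m₁+m₂+m₃ = 5 + 0 + 2 = 7  ✗
triangle: |5−4|=1 ≤ l₃=2 ≤ 5+4=9
parity: l₁+l₂+l₃ = 11 is odd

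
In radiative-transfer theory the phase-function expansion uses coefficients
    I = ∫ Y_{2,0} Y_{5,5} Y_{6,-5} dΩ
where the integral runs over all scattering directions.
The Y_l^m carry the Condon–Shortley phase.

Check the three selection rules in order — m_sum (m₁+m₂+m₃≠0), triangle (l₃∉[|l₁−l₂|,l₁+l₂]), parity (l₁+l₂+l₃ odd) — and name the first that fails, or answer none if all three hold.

m₁+m₂+m₃ = 0 + 5 − 5 = 0  ✓
triangle: |2−5|=3 ≤ l₃=6 ≤ 2+5=7  ✓
parity: l₁+l₂+l₃ = 13 is odd  ✗

parity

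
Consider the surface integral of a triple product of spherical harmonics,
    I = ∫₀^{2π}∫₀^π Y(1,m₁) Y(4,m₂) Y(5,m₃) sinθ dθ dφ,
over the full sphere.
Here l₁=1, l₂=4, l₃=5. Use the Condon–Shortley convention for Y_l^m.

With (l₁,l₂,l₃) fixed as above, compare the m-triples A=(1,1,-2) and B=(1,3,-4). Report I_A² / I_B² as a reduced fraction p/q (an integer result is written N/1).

l's match ⇒ only the (l;m) 3-j factors differ between A and B.
A: triangle coeff Δ(1,4,5) = 1/495; Σ_t [0,0]: t=0:+1/1440 = 1/1440; (3j)²=7/165 [(1 4 5; 1 1 -2)], sign=-1
B: triangle coeff Δ(1,4,5) = 1/495; Σ_t [0,0]: t=0:+1/10080 = 1/10080; (3j)²=4/55 [(1 4 5; 1 3 -4)], sign=-1
I_A²/I_B² = (7/165)/(4/55) = 7/12

7/12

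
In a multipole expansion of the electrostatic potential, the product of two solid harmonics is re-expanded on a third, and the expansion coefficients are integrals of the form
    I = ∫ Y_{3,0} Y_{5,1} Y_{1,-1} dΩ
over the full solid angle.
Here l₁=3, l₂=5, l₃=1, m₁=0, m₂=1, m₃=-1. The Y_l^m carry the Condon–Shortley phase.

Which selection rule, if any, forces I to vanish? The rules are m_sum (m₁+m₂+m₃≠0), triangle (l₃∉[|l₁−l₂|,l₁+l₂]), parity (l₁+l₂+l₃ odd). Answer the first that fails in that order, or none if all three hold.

triangle

Σmᵢ = 0  ✓
l₃∈[|l₁−l₂|,l₁+l₂]=[2,8], have l₃=1  ✗
Σlᵢ = 9 ⇒ odd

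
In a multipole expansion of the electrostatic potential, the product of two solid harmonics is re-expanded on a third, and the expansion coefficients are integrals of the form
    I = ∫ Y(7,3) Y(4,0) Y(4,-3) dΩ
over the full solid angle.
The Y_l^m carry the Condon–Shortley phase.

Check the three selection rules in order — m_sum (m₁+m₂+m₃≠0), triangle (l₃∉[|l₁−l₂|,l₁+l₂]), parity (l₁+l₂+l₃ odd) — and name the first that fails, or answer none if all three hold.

parity

azimuthal sum: 3 + 0 − 3 = 0  ✓
3 ≤ 4 ≤ 11 (triangle on l)  ✓
L = 7 + 4 + 4 = 15 (odd)  ✗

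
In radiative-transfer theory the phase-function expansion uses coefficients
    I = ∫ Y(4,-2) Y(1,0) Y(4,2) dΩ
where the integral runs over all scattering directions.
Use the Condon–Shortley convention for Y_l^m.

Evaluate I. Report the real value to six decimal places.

0.000000

l₁+l₂+l₃=9 is odd: 3j(l;000)=0 ⇒ I=0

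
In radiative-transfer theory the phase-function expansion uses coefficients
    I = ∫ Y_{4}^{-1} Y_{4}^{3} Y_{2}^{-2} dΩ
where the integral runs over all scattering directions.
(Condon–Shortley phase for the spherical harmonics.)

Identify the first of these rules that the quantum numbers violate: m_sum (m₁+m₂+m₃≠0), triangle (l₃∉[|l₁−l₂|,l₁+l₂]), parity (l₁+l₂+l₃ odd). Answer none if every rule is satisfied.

none

azimuthal sum: -1 + 3 − 2 = 0  ✓
0 ≤ 2 ≤ 8 (triangle on l)  ✓
L = 4 + 4 + 2 = 10 (even)  ✓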